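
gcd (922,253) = 1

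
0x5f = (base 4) 1133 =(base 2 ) 1011111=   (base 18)55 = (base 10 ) 95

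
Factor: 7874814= 2^1*3^1 * 109^1*12041^1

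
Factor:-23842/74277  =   - 2^1*3^( - 4)*13^1 = - 26/81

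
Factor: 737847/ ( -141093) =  - 11^1 * 29^1*61^ (-1 ) = - 319/61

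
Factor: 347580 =2^2*3^2*5^1*1931^1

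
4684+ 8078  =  12762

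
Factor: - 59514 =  - 2^1*3^1*7^1*13^1*109^1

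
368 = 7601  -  7233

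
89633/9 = 9959 + 2/9 = 9959.22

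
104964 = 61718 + 43246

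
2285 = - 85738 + 88023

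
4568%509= 496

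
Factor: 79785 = 3^4*5^1*197^1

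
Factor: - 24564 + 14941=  - 9623 = - 9623^1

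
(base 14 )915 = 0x6F7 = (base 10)1783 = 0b11011110111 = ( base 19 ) 4hg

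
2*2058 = 4116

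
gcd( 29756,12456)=692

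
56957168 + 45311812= 102268980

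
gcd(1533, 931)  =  7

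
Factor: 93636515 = 5^1*7^1*2675329^1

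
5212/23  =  5212/23 = 226.61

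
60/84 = 5/7=0.71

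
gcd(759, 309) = 3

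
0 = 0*271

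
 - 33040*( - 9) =297360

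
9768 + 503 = 10271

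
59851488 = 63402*944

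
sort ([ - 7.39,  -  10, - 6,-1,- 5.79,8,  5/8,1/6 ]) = [-10,-7.39, - 6, - 5.79, - 1, 1/6 , 5/8,8] 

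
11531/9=11531/9= 1281.22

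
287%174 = 113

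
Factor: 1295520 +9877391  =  11172911^1  =  11172911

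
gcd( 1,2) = 1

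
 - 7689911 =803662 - 8493573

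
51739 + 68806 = 120545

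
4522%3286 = 1236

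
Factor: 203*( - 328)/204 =- 2^1*3^(  -  1) * 7^1*17^(-1)*29^1*41^1 = - 16646/51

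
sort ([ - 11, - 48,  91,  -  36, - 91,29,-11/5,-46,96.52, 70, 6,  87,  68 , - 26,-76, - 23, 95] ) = [ - 91 , - 76, -48, - 46, - 36, - 26 , - 23, - 11, - 11/5,6, 29, 68, 70,  87,  91, 95,96.52] 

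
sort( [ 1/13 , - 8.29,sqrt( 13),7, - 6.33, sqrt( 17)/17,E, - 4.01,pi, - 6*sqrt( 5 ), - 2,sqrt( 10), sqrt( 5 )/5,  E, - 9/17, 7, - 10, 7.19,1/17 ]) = [ - 6*sqrt( 5), - 10, - 8.29 , - 6.33, - 4.01,-2, - 9/17,1/17,1/13,sqrt( 17 ) /17,sqrt(5)/5,E,E, pi,  sqrt( 10),sqrt( 13), 7,7 , 7.19 ] 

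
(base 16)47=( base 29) 2d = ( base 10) 71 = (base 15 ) 4B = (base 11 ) 65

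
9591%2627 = 1710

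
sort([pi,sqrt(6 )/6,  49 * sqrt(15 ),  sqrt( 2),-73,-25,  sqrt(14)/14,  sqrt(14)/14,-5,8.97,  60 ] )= [-73,-25, - 5, sqrt( 14) /14,sqrt( 14) /14, sqrt (6 )/6,sqrt(2), pi, 8.97,  60,  49* sqrt(15) ] 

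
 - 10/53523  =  -10/53523 = - 0.00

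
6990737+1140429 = 8131166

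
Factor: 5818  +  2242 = 2^2*5^1  *13^1*31^1 = 8060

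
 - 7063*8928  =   - 63058464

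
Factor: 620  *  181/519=112220/519 = 2^2*3^( - 1 )*5^1*31^1*173^( - 1)*181^1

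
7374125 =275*26815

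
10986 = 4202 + 6784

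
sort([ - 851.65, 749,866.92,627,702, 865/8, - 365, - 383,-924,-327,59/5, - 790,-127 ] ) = [-924, - 851.65,-790 ,-383,-365,-327, - 127 , 59/5,  865/8,  627 , 702, 749,866.92 ] 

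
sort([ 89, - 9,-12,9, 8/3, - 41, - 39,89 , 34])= [ - 41, - 39, - 12,  -  9,8/3,9, 34, 89, 89 ] 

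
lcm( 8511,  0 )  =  0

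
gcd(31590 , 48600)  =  2430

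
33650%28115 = 5535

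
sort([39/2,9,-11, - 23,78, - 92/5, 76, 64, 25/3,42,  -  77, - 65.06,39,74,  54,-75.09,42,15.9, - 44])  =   [ - 77 , - 75.09, - 65.06, - 44, - 23, - 92/5 , - 11,25/3,9,15.9,  39/2, 39,42, 42, 54,  64,74, 76,78]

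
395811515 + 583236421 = 979047936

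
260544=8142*32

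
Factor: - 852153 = - 3^1*284051^1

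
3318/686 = 4 + 41/49 = 4.84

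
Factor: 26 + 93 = 7^1*17^1 = 119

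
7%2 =1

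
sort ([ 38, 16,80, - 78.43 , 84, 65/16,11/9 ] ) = [  -  78.43, 11/9,65/16, 16,38, 80, 84]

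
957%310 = 27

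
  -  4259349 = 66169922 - 70429271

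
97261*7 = 680827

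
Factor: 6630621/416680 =2^( - 3)*3^1 * 5^( - 1) * 11^( - 1 )*31^1 * 83^1*859^1* 947^( - 1)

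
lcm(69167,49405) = 345835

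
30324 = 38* 798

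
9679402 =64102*151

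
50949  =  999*51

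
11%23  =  11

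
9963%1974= 93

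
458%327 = 131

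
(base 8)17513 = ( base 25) CKB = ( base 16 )1f4b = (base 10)8011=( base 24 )dlj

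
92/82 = 1 + 5/41 = 1.12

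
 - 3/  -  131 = 3/131  =  0.02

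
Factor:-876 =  - 2^2*3^1 * 73^1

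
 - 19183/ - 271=70 + 213/271 = 70.79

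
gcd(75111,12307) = 1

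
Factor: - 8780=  - 2^2 * 5^1 *439^1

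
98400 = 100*984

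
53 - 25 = 28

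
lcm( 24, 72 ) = 72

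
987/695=987/695 = 1.42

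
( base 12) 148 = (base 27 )7b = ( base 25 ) 80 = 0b11001000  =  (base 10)200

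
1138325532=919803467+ 218522065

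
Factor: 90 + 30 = 2^3*3^1*5^1  =  120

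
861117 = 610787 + 250330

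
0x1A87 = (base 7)25541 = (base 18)12h5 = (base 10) 6791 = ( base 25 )ALG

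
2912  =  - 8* ( - 364) 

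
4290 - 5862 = -1572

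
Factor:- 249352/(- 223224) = 439/393 = 3^(  -  1) * 131^( - 1 )*439^1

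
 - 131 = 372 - 503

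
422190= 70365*6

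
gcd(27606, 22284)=6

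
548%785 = 548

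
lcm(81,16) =1296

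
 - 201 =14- 215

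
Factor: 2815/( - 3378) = - 5/6 = - 2^( - 1)*3^(-1)*5^1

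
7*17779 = 124453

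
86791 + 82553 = 169344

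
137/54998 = 137/54998 = 0.00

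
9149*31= 283619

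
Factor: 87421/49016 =2^ (-3 )*11^(-1 )*557^( - 1 )*87421^1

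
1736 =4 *434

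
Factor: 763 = 7^1 *109^1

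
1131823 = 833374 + 298449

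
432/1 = 432 = 432.00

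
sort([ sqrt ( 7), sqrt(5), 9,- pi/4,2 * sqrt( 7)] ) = [  -  pi/4, sqrt( 5), sqrt( 7 ),2*sqrt(7 ), 9] 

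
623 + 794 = 1417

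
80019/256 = 80019/256 = 312.57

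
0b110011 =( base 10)51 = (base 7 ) 102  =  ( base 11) 47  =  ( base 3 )1220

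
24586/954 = 12293/477 = 25.77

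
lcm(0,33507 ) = 0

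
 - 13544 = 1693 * (-8 ) 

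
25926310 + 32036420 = 57962730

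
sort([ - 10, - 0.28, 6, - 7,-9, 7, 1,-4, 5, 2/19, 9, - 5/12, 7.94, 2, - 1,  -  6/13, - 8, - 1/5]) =[ - 10, - 9,  -  8, - 7, - 4, - 1,-6/13, - 5/12, - 0.28, - 1/5, 2/19, 1, 2,5, 6,7,7.94,9 ] 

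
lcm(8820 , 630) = 8820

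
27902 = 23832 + 4070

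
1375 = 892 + 483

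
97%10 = 7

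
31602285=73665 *429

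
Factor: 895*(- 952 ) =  - 852040=- 2^3*5^1*7^1*17^1*179^1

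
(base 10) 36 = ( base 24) 1c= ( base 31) 15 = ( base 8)44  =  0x24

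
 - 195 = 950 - 1145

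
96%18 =6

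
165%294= 165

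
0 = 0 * 75094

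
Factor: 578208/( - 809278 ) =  -289104/404639= -  2^4*3^1 * 19^1*23^( - 1) * 73^( - 1)*241^( - 1)*317^1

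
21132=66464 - 45332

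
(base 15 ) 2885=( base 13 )3C44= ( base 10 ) 8675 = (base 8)20743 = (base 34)7H5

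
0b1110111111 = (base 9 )1275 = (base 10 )959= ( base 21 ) 23e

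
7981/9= 7981/9=886.78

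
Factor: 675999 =3^3*25037^1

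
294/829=294/829 = 0.35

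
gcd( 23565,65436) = 3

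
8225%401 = 205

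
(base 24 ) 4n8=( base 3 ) 10221002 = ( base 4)230300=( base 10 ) 2864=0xb30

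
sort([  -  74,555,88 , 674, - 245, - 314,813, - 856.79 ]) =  [ - 856.79, - 314 , - 245, - 74,88,555,  674,813] 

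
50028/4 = 12507=12507.00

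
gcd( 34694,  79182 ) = 166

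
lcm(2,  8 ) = 8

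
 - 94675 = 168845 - 263520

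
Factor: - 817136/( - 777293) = 2^4*11^(-1)*51071^1*70663^( - 1 )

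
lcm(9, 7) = 63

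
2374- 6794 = - 4420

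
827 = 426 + 401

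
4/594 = 2/297= 0.01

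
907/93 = 9 + 70/93  =  9.75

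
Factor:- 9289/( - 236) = 2^( - 2) * 7^1*59^ ( - 1)*1327^1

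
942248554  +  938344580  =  1880593134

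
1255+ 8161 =9416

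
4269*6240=26638560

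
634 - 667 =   -  33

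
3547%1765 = 17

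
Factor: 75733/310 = 2^(-1) * 5^(-1)*7^1 * 349^1 = 2443/10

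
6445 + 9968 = 16413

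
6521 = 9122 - 2601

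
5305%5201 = 104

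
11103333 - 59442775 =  - 48339442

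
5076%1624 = 204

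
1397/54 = 25  +  47/54 = 25.87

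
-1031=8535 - 9566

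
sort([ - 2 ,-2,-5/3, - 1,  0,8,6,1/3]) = [ - 2, -2,-5/3, - 1,0, 1/3, 6 , 8]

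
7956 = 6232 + 1724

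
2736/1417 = 1 + 1319/1417 =1.93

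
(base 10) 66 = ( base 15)46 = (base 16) 42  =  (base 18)3C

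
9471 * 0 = 0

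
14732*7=103124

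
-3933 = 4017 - 7950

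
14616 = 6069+8547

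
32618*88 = 2870384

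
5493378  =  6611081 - 1117703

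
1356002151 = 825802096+530200055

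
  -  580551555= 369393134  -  949944689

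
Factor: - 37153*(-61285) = 5^1*7^1*17^1*53^1*103^1*701^1 = 2276921605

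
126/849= 42/283  =  0.15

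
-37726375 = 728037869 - 765764244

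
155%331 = 155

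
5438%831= 452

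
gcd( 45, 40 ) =5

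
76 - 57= 19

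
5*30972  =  154860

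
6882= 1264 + 5618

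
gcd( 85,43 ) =1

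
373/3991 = 373/3991  =  0.09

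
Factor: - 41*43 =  - 1763  =  -41^1*43^1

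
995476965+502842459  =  1498319424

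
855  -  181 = 674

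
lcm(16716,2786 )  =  16716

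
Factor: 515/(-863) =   -  5^1*103^1*863^( - 1)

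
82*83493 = 6846426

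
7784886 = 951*8186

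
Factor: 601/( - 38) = - 2^( - 1)*19^(-1 )*601^1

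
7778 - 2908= 4870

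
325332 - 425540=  - 100208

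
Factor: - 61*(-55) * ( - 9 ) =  - 3^2 * 5^1* 11^1*61^1 = -30195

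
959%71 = 36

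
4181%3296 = 885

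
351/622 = 351/622 = 0.56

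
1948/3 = 1948/3=649.33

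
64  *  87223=5582272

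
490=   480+10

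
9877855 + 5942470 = 15820325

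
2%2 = 0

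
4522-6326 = -1804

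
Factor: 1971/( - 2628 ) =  - 3/4 = - 2^(-2 )*3^1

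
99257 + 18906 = 118163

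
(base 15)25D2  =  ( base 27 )B1Q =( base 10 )8072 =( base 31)8CC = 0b1111110001000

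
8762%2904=50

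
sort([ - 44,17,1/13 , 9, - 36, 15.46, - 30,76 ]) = [-44, - 36, - 30, 1/13,9,15.46,17,76 ]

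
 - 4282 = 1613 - 5895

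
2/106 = 1/53 = 0.02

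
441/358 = 1 + 83/358 = 1.23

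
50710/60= 845 + 1/6 = 845.17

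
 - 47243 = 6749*( - 7 ) 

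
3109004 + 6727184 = 9836188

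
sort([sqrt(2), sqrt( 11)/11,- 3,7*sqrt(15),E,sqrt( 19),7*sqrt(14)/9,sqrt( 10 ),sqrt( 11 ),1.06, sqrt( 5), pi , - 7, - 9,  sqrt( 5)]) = [ - 9, - 7, - 3,sqrt(11)/11,1.06 , sqrt( 2),sqrt(5), sqrt( 5),E,7*sqrt( 14 ) /9,  pi,  sqrt( 10 ),sqrt( 11 ),sqrt (19 ),7*sqrt( 15) ] 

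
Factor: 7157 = 17^1*421^1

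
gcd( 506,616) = 22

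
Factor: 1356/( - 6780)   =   - 1/5 = - 5^( - 1) 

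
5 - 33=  - 28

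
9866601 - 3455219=6411382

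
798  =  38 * 21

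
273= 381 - 108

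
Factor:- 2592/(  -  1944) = 2^2*3^( - 1 ) = 4/3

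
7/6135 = 7/6135 = 0.00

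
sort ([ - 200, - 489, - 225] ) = [-489, - 225 , - 200 ] 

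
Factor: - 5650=-2^1*5^2*113^1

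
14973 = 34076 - 19103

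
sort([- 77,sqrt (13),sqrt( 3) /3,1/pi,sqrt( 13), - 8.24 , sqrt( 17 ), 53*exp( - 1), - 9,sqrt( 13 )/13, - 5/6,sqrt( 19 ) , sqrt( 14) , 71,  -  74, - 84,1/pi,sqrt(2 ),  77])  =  [ - 84,-77, - 74 , - 9  ,- 8.24, - 5/6,sqrt(13) /13,1/pi,1/pi, sqrt( 3) /3,sqrt (2 ) , sqrt( 13 ),sqrt( 13),sqrt( 14), sqrt( 17),sqrt(19), 53*exp (  -  1 ),71,77]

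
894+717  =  1611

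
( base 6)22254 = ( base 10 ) 3130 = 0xC3A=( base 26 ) 4ga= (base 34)2o2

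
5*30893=154465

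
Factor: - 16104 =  - 2^3*3^1*11^1*61^1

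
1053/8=1053/8 = 131.62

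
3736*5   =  18680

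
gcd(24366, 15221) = 31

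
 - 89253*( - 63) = 5622939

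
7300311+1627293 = 8927604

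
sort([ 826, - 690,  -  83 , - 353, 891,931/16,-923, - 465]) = [-923, - 690, - 465,-353 , - 83,931/16,  826,891 ]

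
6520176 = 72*90558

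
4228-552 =3676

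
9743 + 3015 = 12758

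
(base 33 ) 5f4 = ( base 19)g8g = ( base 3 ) 22011011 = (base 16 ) 1738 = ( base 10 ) 5944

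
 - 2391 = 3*(-797 ) 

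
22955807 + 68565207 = 91521014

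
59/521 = 59/521  =  0.11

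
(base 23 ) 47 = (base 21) 4f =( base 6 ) 243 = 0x63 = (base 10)99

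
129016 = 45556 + 83460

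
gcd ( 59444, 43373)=11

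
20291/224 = 20291/224  =  90.58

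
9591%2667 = 1590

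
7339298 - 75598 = 7263700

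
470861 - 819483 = -348622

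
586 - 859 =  - 273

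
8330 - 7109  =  1221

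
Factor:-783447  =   - 3^1*7^1*37307^1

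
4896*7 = 34272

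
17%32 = 17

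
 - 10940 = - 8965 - 1975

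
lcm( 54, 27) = 54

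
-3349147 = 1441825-4790972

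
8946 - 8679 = 267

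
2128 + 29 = 2157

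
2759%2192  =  567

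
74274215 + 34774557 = 109048772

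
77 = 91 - 14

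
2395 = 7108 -4713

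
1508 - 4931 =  - 3423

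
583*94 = 54802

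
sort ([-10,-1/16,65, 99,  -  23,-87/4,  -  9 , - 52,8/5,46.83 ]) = [ - 52, - 23 , - 87/4,-10, - 9,-1/16,8/5, 46.83 , 65,99]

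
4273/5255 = 4273/5255 = 0.81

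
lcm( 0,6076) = 0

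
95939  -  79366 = 16573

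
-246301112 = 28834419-275135531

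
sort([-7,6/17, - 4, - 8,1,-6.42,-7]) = [ - 8,-7 , -7 ,-6.42,  -  4, 6/17 , 1]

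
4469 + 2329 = 6798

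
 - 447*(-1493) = 667371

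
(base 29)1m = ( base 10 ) 51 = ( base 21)29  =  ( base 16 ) 33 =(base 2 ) 110011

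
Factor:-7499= - 7499^1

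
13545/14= 1935/2 = 967.50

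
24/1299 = 8/433 = 0.02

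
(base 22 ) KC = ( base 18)172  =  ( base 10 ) 452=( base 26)HA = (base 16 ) 1C4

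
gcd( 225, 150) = 75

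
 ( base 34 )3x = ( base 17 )7g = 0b10000111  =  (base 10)135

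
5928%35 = 13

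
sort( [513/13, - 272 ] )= [ - 272,  513/13 ]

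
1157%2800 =1157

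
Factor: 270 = 2^1*  3^3*5^1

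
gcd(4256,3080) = 56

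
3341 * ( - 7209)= - 24085269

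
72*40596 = 2922912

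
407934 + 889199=1297133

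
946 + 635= 1581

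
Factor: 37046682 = 2^1*3^2*53^1*38833^1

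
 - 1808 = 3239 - 5047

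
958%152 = 46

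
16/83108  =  4/20777= 0.00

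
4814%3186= 1628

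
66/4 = 33/2 = 16.50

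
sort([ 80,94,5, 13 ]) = [5,  13 , 80, 94 ] 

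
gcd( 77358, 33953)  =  1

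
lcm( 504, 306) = 8568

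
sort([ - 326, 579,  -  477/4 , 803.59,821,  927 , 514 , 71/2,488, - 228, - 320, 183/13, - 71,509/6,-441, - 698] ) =[ - 698, - 441, - 326, - 320, - 228, - 477/4,-71,183/13,  71/2,509/6,488 , 514, 579,803.59,821, 927] 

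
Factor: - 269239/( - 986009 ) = 41^( - 1 )*307^1*877^1*24049^( - 1 )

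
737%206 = 119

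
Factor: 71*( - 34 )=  - 2414 = - 2^1*17^1*71^1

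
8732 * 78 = 681096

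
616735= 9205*67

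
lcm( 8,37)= 296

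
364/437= 364/437 = 0.83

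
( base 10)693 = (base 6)3113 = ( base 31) mb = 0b1010110101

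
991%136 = 39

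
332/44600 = 83/11150 = 0.01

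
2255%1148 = 1107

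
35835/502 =71+193/502 = 71.38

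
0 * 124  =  0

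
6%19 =6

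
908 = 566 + 342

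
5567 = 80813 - 75246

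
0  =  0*482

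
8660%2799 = 263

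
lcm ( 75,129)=3225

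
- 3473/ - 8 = 434 + 1/8 = 434.12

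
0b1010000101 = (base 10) 645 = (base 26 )OL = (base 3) 212220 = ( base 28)N1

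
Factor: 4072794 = 2^1*3^1*11^1*23^1*2683^1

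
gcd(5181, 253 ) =11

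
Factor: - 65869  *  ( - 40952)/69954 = 1348733644/34977 = 2^2 *3^( - 1)  *  89^( - 1 )*131^(  -  1 )*199^1* 331^1*5119^1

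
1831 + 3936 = 5767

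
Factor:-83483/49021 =  -  7^( - 1) * 31^1*47^( - 1)*149^(-1 ) * 2693^1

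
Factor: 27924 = 2^2*3^1*13^1*179^1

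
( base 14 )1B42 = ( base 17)102B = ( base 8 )11536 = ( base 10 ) 4958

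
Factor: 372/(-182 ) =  - 2^1*3^1*7^(-1)*13^( - 1 )*31^1 = - 186/91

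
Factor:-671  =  -11^1*61^1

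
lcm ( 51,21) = 357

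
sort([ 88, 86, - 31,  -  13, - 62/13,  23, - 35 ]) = [ - 35, - 31, - 13, - 62/13, 23,86, 88 ] 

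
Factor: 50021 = 50021^1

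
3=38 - 35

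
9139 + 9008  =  18147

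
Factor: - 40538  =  -2^1*20269^1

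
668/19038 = 2/57 = 0.04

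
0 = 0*815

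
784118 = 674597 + 109521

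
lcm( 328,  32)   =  1312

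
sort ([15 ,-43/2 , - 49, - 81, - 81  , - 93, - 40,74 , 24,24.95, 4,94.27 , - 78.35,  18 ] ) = [  -  93, - 81, - 81 ,- 78.35,-49 , - 40, - 43/2,4, 15, 18,  24,24.95, 74,94.27]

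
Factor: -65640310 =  - 2^1*5^1*79^1*83089^1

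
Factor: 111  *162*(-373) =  - 6707286 = - 2^1*3^5*37^1*373^1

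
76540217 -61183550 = 15356667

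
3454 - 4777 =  - 1323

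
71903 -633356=- 561453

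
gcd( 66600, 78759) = 9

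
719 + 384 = 1103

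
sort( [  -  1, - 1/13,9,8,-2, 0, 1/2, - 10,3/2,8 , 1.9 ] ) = [  -  10, - 2, - 1, - 1/13,0,1/2,  3/2,  1.9,8,8,9] 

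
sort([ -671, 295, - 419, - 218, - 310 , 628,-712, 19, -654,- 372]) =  [ - 712,-671,  -  654,  -  419, -372,  -  310, - 218, 19,295, 628] 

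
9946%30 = 16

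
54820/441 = 54820/441 = 124.31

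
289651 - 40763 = 248888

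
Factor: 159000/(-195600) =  - 2^ ( - 1)*5^1 *53^1*163^( - 1)= - 265/326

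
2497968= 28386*88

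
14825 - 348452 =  -333627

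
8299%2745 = 64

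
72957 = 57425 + 15532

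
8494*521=4425374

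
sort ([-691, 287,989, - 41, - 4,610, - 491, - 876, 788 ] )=[ - 876, - 691 , - 491, - 41, - 4,287,610,788,  989]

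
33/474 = 11/158 = 0.07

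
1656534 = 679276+977258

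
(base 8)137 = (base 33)2t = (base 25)3K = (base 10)95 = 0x5f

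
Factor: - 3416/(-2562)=4/3 = 2^2*3^( - 1 ) 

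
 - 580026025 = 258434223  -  838460248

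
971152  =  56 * 17342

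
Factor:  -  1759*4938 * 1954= - 16972330668 = -2^2*3^1*823^1*977^1*1759^1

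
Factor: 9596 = 2^2*2399^1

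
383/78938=383/78938 = 0.00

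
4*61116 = 244464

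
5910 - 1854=4056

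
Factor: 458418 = 2^1* 3^1*76403^1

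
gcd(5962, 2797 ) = 1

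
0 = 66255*0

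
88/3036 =2/69 = 0.03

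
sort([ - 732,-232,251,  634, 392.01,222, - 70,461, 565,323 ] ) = [-732,-232, - 70,222,251,323,392.01 , 461,565,634 ] 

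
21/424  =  21/424 =0.05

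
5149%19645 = 5149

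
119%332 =119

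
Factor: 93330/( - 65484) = -305/214=-  2^( - 1) *5^1*61^1*107^( - 1 )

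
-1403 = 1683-3086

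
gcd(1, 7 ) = 1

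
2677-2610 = 67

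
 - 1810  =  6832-8642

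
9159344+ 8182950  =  17342294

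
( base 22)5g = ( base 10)126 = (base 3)11200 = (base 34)3O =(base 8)176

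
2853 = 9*317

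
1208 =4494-3286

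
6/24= 1/4 = 0.25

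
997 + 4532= 5529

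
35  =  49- 14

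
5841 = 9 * 649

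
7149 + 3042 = 10191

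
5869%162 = 37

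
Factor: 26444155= 5^1*239^1*22129^1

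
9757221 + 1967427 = 11724648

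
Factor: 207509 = 207509^1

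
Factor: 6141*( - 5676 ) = -2^2*3^2*11^1*23^1*43^1*89^1 = - 34856316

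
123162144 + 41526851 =164688995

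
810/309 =270/103= 2.62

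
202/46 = 101/23 = 4.39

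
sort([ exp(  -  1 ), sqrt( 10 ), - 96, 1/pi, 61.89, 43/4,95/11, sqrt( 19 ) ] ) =[ - 96, 1/pi, exp (  -  1), sqrt( 10 ),  sqrt( 19 ), 95/11, 43/4, 61.89] 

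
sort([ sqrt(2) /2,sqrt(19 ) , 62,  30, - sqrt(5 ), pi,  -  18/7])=[ -18/7, - sqrt(5 ),  sqrt( 2 )/2 , pi,sqrt( 19),  30,62]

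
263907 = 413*639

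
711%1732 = 711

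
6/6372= 1/1062 =0.00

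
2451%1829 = 622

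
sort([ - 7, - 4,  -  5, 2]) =[-7, -5, - 4, 2 ] 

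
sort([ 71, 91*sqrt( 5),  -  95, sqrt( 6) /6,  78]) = [ - 95, sqrt(6)/6, 71,78, 91*sqrt( 5 )]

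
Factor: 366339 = 3^1*19^1*6427^1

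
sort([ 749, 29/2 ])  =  [29/2,749]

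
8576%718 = 678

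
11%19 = 11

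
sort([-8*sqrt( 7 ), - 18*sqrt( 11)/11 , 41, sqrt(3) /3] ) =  [-8*sqrt ( 7), - 18*sqrt( 11)/11, sqrt ( 3)/3, 41 ] 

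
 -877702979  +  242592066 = - 635110913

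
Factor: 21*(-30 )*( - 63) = 2^1*3^4*5^1 * 7^2 = 39690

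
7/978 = 7/978 = 0.01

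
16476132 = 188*87639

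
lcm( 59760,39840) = 119520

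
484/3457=484/3457=0.14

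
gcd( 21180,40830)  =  30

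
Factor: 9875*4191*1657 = 68576809125= 3^1*5^3*11^1*  79^1*127^1*1657^1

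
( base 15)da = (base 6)541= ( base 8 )315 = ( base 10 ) 205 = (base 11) 177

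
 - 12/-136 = 3/34 = 0.09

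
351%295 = 56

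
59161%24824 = 9513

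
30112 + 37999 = 68111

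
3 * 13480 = 40440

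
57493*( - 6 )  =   - 344958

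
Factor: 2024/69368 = 11^1*13^(-1 )*29^ ( - 1) = 11/377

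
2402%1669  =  733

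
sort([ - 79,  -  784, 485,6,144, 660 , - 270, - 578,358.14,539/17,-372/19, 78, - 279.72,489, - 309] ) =[ - 784,  -  578, - 309, - 279.72, - 270, - 79, - 372/19,6 , 539/17,78, 144 , 358.14, 485,489,660]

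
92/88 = 1 + 1/22 = 1.05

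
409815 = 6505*63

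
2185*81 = 176985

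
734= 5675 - 4941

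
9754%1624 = 10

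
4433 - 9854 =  - 5421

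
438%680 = 438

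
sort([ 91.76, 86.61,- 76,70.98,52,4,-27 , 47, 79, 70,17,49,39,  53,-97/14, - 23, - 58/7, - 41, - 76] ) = [  -  76,-76 , - 41, - 27, - 23,  -  58/7, - 97/14, 4,17,  39,47,49,  52,  53, 70,  70.98,  79,86.61,91.76]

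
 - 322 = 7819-8141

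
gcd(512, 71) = 1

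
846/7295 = 846/7295 = 0.12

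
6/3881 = 6/3881 = 0.00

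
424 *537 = 227688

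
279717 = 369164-89447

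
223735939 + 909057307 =1132793246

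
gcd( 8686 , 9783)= 1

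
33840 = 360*94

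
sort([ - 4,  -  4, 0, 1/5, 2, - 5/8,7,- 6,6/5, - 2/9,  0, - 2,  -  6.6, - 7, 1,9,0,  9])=[ - 7,  -  6.6, - 6,-4,  -  4,-2, - 5/8,  -  2/9, 0,0,0,1/5,  1,6/5,2, 7,9,9 ]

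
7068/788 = 1767/197 = 8.97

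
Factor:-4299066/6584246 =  - 2149533/3292123 = - 3^2*43^(  -  1 )* 76561^(-1 )*238837^1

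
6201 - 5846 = 355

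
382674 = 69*5546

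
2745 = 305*9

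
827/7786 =827/7786 = 0.11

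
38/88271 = 38/88271 = 0.00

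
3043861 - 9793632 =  - 6749771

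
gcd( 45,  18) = 9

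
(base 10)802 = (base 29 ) RJ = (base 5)11202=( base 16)322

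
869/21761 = 869/21761 = 0.04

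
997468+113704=1111172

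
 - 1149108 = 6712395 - 7861503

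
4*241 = 964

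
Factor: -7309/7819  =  -7^( - 1)*1117^(- 1)*7309^1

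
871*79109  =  68903939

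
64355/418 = 64355/418= 153.96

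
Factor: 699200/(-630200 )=  -  2^3*19^1*137^( - 1)  =  - 152/137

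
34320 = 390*88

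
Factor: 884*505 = 446420 =2^2 * 5^1*13^1 * 17^1*101^1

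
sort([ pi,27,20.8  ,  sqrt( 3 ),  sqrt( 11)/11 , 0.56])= [sqrt(11 ) /11, 0.56, sqrt( 3),pi, 20.8,27 ] 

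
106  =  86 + 20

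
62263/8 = 7782+7/8 = 7782.88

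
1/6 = 1/6 = 0.17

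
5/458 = 5/458 = 0.01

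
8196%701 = 485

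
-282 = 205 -487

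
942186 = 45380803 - 44438617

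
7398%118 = 82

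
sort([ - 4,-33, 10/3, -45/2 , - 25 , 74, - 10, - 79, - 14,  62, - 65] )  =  [  -  79, - 65,  -  33, - 25, - 45/2, - 14, - 10  , - 4, 10/3,  62, 74] 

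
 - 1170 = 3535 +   -  4705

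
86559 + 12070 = 98629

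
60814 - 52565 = 8249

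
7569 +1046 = 8615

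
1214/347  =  1214/347= 3.50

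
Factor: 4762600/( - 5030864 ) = -595325/628858 = - 2^(  -  1)*5^2*41^(- 1 )*7669^(-1)*23813^1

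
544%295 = 249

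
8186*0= 0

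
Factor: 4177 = 4177^1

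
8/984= 1/123 = 0.01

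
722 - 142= 580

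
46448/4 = 11612 = 11612.00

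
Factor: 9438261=3^1*7^1*449441^1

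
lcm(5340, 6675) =26700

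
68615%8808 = 6959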